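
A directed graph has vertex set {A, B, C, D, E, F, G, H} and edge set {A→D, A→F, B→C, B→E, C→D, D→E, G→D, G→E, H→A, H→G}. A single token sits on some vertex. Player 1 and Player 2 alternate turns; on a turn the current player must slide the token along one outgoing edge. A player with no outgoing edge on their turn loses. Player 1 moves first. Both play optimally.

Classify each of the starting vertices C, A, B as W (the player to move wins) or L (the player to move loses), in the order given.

Use the standard recursion: the mover loses at a terminal position; elsewhere, the mover wins exactly when some move hands the opponent an L position.
Every edge goes from a vertex to one that appears earlier in the order E, F, D, C, A, G, H, B, so processing vertices in that order labels each vertex after all of its successors.
E: no outgoing edge → L
F: no outgoing edge → L
D: →E(L), so W
C: →D(W) only, which is W, so L
A: →F(L), so W
G: →E(L), so W
H: →G(W), A(W) — all W, so L
B: →C(L), so W

C: L, A: W, B: W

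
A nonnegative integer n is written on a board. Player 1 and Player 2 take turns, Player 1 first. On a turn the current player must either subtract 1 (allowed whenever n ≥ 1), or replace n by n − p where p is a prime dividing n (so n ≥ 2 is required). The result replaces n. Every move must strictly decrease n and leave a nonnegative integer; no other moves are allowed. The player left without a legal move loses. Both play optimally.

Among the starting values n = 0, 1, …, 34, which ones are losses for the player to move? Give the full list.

Use the standard recursion: the mover loses at a terminal position; elsewhere, the mover wins exactly when some move hands the opponent an L position.
n=0: no move → L
n=1: W (go to 0, an L position)
n=2: W (go to 0, an L position)
n=3: W (go to 0, an L position)
n=4: L (options 2(W), 3(W) are all W)
n=5: W (go to 0, an L position)
n=6: W (go to 4, an L position)
n=7: W (go to 0, an L position)
n=8: L (options 6(W), 7(W) are all W)
n=9: W (go to 8, an L position)
n=10: W (go to 8, an L position)
n=11: W (go to 0, an L position)
n=12: L (options 9(W), 10(W), 11(W) are all W)
n=13: W (go to 0, an L position)
n=14: W (go to 12, an L position)
n=15: W (go to 12, an L position)
n=16: L (options 14(W), 15(W) are all W)
n=17: W (go to 0, an L position)
n=18: W (go to 16, an L position)
n=19: W (go to 0, an L position)
n=20: L (options 15(W), 18(W), 19(W) are all W)
n=21: W (go to 20, an L position)
n=22: W (go to 20, an L position)
n=23: W (go to 0, an L position)
n=24: L (options 21(W), 22(W), 23(W) are all W)
n=25: W (go to 20, an L position)
n=26: W (go to 24, an L position)
n=27: W (go to 24, an L position)
n=28: L (options 21(W), 26(W), 27(W) are all W)
n=29: W (go to 0, an L position)
n=30: W (go to 28, an L position)
n=31: W (go to 0, an L position)
n=32: L (options 30(W), 31(W) are all W)
n=33: W (go to 32, an L position)
n=34: W (go to 32, an L position)
The losing starting values of n are exactly the entries labelled L in this table (9 of them).

0, 4, 8, 12, 16, 20, 24, 28, 32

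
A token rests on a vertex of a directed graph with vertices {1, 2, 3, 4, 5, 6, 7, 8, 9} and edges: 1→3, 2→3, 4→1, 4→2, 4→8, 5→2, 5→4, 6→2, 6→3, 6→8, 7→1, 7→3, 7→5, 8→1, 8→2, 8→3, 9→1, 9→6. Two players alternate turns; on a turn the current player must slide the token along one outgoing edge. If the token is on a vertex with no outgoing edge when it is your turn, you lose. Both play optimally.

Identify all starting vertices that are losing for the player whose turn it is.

Use the standard recursion: the mover loses at a terminal position; elsewhere, the mover wins exactly when some move hands the opponent an L position.
Every edge goes from a vertex to one that appears earlier in the order 3, 1, 2, 8, 6, 4, 9, 5, 7, so processing vertices in that order labels each vertex after all of its successors.
3: no outgoing edge → L
1: can move to 3, which is L ⇒ W
2: can move to 3, which is L ⇒ W
8: can move to 3, which is L ⇒ W
6: can move to 3, which is L ⇒ W
4: moves to 8(W), 2(W), 1(W); every one is W ⇒ L
9: moves to 6(W), 1(W); every one is W ⇒ L
5: can move to 4, which is L ⇒ W
7: can move to 3, which is L ⇒ W
The losing starting vertices are exactly the entries labelled L in this table (3 of them).

3, 4, 9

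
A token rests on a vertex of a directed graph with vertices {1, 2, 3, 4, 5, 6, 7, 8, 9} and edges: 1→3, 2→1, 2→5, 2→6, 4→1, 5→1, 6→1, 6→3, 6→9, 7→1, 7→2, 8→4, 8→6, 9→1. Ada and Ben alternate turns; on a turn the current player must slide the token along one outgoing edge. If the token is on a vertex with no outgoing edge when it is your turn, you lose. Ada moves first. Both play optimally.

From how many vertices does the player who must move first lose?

Positions with no move are L. A position that does have a move is losing for the player to move precisely when every available move leads to a winning position for the opponent. Fill in the labels:
Every edge goes from a vertex to one that appears earlier in the order 3, 1, 4, 5, 9, 6, 2, 7, 8, so processing vertices in that order labels each vertex after all of its successors.
3: no outgoing edge → L
1: W (go to 3, an L position)
4: L (sole option 1(W) is W)
5: L (sole option 1(W) is W)
9: L (sole option 1(W) is W)
6: W (go to 9, an L position)
2: W (go to 5, an L position)
7: L (options 2(W), 1(W) are all W)
8: W (go to 4, an L position)
The L vertices are 3, 4, 5, 7, 9; that is 5 in all.

5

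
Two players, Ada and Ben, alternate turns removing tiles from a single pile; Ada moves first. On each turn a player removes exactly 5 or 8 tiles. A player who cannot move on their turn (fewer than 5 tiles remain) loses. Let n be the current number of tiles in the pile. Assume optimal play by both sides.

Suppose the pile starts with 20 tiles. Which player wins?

Label each position W (a win for the player to move) or L (a loss). A position with no legal move is L; any other position is W exactly when some move reaches an L, and L when every move reaches a W.
n=0: no move → L
n=1: no move → L
n=2: no move → L
n=3: no move → L
n=4: no move → L
n=5: can move to 0, which is L ⇒ W
n=6: can move to 1, which is L ⇒ W
n=7: can move to 2, which is L ⇒ W
n=8: can move to 3, which is L ⇒ W
n=9: can move to 4, which is L ⇒ W
n=10: can move to 2, which is L ⇒ W
n=11: can move to 3, which is L ⇒ W
n=12: can move to 4, which is L ⇒ W
n=13: moves to 8(W), 5(W); every one is W ⇒ L
n=14: moves to 9(W), 6(W); every one is W ⇒ L
n=15: moves to 10(W), 7(W); every one is W ⇒ L
n=16: moves to 11(W), 8(W); every one is W ⇒ L
n=17: moves to 12(W), 9(W); every one is W ⇒ L
n=18: can move to 13, which is L ⇒ W
n=19: can move to 14, which is L ⇒ W
n=20: can move to 15, which is L ⇒ W
From 20 Ada can remove 5, leaving 15, reaching an L position.

Ada wins.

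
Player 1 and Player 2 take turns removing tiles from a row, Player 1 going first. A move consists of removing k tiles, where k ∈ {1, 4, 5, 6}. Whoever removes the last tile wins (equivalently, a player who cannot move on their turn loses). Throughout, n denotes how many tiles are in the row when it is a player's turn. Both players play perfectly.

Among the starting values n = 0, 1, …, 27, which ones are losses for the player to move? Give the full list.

Build the W/L table. Terminal = L. A non-terminal position is W if it has a move to some L; otherwise it is L.
n=0: no move → L
n=1: can move to 0, which is L ⇒ W
n=2: the only move is to 1(W), a W ⇒ L
n=3: can move to 2, which is L ⇒ W
n=4: can move to 0, which is L ⇒ W
n=5: can move to 0, which is L ⇒ W
n=6: can move to 2, which is L ⇒ W
n=7: can move to 2, which is L ⇒ W
n=8: can move to 2, which is L ⇒ W
n=9: moves to 8(W), 5(W), 4(W), 3(W); every one is W ⇒ L
n=10: can move to 9, which is L ⇒ W
n=11: moves to 10(W), 7(W), 6(W), 5(W); every one is W ⇒ L
n=12: can move to 11, which is L ⇒ W
n=13: can move to 9, which is L ⇒ W
n=14: can move to 9, which is L ⇒ W
n=15: can move to 11, which is L ⇒ W
n=16: can move to 11, which is L ⇒ W
n=17: can move to 11, which is L ⇒ W
n=18: moves to 17(W), 14(W), 13(W), 12(W); every one is W ⇒ L
n=19: can move to 18, which is L ⇒ W
n=20: moves to 19(W), 16(W), 15(W), 14(W); every one is W ⇒ L
n=21: can move to 20, which is L ⇒ W
n=22: can move to 18, which is L ⇒ W
n=23: can move to 18, which is L ⇒ W
n=24: can move to 20, which is L ⇒ W
n=25: can move to 20, which is L ⇒ W
n=26: can move to 20, which is L ⇒ W
n=27: moves to 26(W), 23(W), 22(W), 21(W); every one is W ⇒ L
Reading off the rows marked L gives the requested list; there are 7 such values of n.

0, 2, 9, 11, 18, 20, 27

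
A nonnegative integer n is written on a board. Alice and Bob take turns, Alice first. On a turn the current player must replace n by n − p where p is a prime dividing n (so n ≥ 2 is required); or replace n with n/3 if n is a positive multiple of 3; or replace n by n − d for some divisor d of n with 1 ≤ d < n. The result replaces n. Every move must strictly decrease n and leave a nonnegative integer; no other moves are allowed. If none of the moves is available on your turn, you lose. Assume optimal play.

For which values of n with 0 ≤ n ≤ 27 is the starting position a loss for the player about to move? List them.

0, 1, 4, 9, 14, 20, 26

Classify positions by backward induction: terminal positions (no move available) are L. From any other position, the mover wins iff some move reaches an L.
n=0: no move → L
n=1: no move → L
n=2: can move to 0, which is L ⇒ W
n=3: can move to 0, which is L ⇒ W
n=4: moves to 2(W), 3(W); every one is W ⇒ L
n=5: can move to 0, which is L ⇒ W
n=6: can move to 4, which is L ⇒ W
n=7: can move to 0, which is L ⇒ W
n=8: can move to 4, which is L ⇒ W
n=9: moves to 3(W), 6(W), 8(W); every one is W ⇒ L
n=10: can move to 9, which is L ⇒ W
n=11: can move to 0, which is L ⇒ W
n=12: can move to 4, which is L ⇒ W
n=13: can move to 0, which is L ⇒ W
n=14: moves to 7(W), 12(W), 13(W); every one is W ⇒ L
n=15: can move to 14, which is L ⇒ W
n=16: can move to 14, which is L ⇒ W
n=17: can move to 0, which is L ⇒ W
n=18: can move to 9, which is L ⇒ W
n=19: can move to 0, which is L ⇒ W
n=20: moves to 10(W), 15(W), 16(W), 18(W), 19(W); every one is W ⇒ L
n=21: can move to 14, which is L ⇒ W
n=22: can move to 20, which is L ⇒ W
n=23: can move to 0, which is L ⇒ W
n=24: can move to 20, which is L ⇒ W
n=25: can move to 20, which is L ⇒ W
n=26: moves to 13(W), 24(W), 25(W); every one is W ⇒ L
n=27: can move to 9, which is L ⇒ W
Reading off the rows marked L gives the requested list; there are 7 such values of n.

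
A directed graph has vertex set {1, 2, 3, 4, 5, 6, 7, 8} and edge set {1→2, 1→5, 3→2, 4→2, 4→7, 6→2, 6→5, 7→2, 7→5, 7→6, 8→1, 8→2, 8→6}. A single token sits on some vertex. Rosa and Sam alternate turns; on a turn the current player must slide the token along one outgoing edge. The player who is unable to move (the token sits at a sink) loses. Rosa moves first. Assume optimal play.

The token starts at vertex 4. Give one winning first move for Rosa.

Move to 2.

Compute win/loss labels from the base case upward. A position with no move is L. Any other position is W if it can reach an L in one move, else L.
Every edge goes from a vertex to one that appears earlier in the order 5, 2, 6, 1, 7, 8, 4, 3, so processing vertices in that order labels each vertex after all of its successors.
5: no outgoing edge → L
2: no outgoing edge → L
6: can move to 2, which is L ⇒ W
1: can move to 2, which is L ⇒ W
7: can move to 2, which is L ⇒ W
8: can move to 2, which is L ⇒ W
4: can move to 2, which is L ⇒ W
3: can move to 2, which is L ⇒ W
From 4, the L positions reachable in one move are: 2.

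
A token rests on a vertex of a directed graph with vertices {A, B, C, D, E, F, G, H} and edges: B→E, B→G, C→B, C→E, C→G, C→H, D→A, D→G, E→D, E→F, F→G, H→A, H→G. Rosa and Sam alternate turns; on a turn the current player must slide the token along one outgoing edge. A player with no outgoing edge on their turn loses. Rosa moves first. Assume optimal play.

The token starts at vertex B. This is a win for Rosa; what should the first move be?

Move to E.

Compute win/loss labels from the base case upward. A position with no move is L. Any other position is W if it can reach an L in one move, else L.
Every edge goes from a vertex to one that appears earlier in the order G, A, F, D, E, B, H, C, so processing vertices in that order labels each vertex after all of its successors.
G: no outgoing edge → L
A: no outgoing edge → L
F: reaches L-position G → W
D: reaches L-position A → W
E: only reaches D(W), F(W), all W → L
B: reaches L-position E → W
H: reaches L-position A → W
C: reaches L-position E → W
From B, the L positions reachable in one move are: E, G. Any move reaching one of these is winning.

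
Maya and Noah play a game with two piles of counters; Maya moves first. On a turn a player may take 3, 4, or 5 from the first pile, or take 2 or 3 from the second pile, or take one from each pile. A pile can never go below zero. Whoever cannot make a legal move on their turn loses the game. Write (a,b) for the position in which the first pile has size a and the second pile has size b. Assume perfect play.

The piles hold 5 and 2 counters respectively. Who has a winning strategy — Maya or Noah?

Noah wins.

Build the W/L table. Terminal = L. A non-terminal position is W if it has a move to some L; otherwise it is L.
No move ever increases a pile, so every position that can arise here has a ≤ 5 and b ≤ 2; it is enough to label the cells with 0 ≤ a ≤ 5 and 0 ≤ b ≤ 2.
Every move lowers a or b (never raises either), so fill the grid row by row in increasing a, and left to right within a row: each cell's successors are then already labelled.
      b=0  b=1  b=2
a=0:    L    L    W
a=1:    L    W    W
a=2:    L    W    W
a=3:    W    W    L
a=4:    W    W    L
a=5:    W    W    L
Cells with no legal move (terminal, hence L): (0,0), (0,1), (1,0), (2,0).
The remaining L cells, each justified by listing all of its moves:
(3,2): L (options (0,2)(W), (3,0)(W), (2,1)(W) are all W)
(4,2): L (options (1,2)(W), (0,2)(W), (4,0)(W), (3,1)(W) are all W)
(5,2): L (options (2,2)(W), (1,2)(W), (0,2)(W), (5,0)(W), (4,1)(W) are all W)
Every other cell has at least one move into one of the L cells above, so it is W.
The starting position (5,2) is L: whatever Maya does, the opponent receives a W position.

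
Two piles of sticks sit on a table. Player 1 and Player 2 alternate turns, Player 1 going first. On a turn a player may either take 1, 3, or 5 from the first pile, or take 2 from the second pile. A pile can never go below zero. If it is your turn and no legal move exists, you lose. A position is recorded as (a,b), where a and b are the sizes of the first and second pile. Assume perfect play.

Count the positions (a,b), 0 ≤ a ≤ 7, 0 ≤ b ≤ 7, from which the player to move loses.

Classify positions by backward induction: terminal positions (no move available) are L. From any other position, the mover wins iff some move reaches an L.
Every move lowers a or b (never raises either), so fill the grid row by row in increasing a, and left to right within a row: each cell's successors are then already labelled.
      b=0  b=1  b=2  b=3  b=4  b=5  b=6  b=7
a=0:    L    L    W    W    L    L    W    W
a=1:    W    W    L    L    W    W    L    L
a=2:    L    L    W    W    L    L    W    W
a=3:    W    W    L    L    W    W    L    L
a=4:    L    L    W    W    L    L    W    W
a=5:    W    W    L    L    W    W    L    L
a=6:    L    L    W    W    L    L    W    W
a=7:    W    W    L    L    W    W    L    L
Cells with no legal move (terminal, hence L): (0,0), (0,1).
The remaining L cells, each justified by listing all of its moves:
(0,4): →(0,2)(W) only, which is W, so L
(0,5): →(0,3)(W) only, which is W, so L
(1,2): →(0,2)(W), (1,0)(W) — all W, so L
(1,3): →(0,3)(W), (1,1)(W) — all W, so L
(1,6): →(0,6)(W), (1,4)(W) — all W, so L
(1,7): →(0,7)(W), (1,5)(W) — all W, so L
(2,0): →(1,0)(W) only, which is W, so L
(2,1): →(1,1)(W) only, which is W, so L
(2,4): →(1,4)(W), (2,2)(W) — all W, so L
(2,5): →(1,5)(W), (2,3)(W) — all W, so L
(3,2): →(2,2)(W), (0,2)(W), (3,0)(W) — all W, so L
(3,3): →(2,3)(W), (0,3)(W), (3,1)(W) — all W, so L
(3,6): →(2,6)(W), (0,6)(W), (3,4)(W) — all W, so L
(3,7): →(2,7)(W), (0,7)(W), (3,5)(W) — all W, so L
(4,0): →(3,0)(W), (1,0)(W) — all W, so L
(4,1): →(3,1)(W), (1,1)(W) — all W, so L
(4,4): →(3,4)(W), (1,4)(W), (4,2)(W) — all W, so L
(4,5): →(3,5)(W), (1,5)(W), (4,3)(W) — all W, so L
(5,2): →(4,2)(W), (2,2)(W), (0,2)(W), (5,0)(W) — all W, so L
(5,3): →(4,3)(W), (2,3)(W), (0,3)(W), (5,1)(W) — all W, so L
(5,6): →(4,6)(W), (2,6)(W), (0,6)(W), (5,4)(W) — all W, so L
(5,7): →(4,7)(W), (2,7)(W), (0,7)(W), (5,5)(W) — all W, so L
(6,0): →(5,0)(W), (3,0)(W), (1,0)(W) — all W, so L
(6,1): →(5,1)(W), (3,1)(W), (1,1)(W) — all W, so L
(6,4): →(5,4)(W), (3,4)(W), (1,4)(W), (6,2)(W) — all W, so L
(6,5): →(5,5)(W), (3,5)(W), (1,5)(W), (6,3)(W) — all W, so L
(7,2): →(6,2)(W), (4,2)(W), (2,2)(W), (7,0)(W) — all W, so L
(7,3): →(6,3)(W), (4,3)(W), (2,3)(W), (7,1)(W) — all W, so L
(7,6): →(6,6)(W), (4,6)(W), (2,6)(W), (7,4)(W) — all W, so L
(7,7): →(6,7)(W), (4,7)(W), (2,7)(W), (7,5)(W) — all W, so L
Every other cell has at least one move into one of the L cells above, so it is W.
L cells per row: a=0: 4, a=1: 4, a=2: 4, a=3: 4, a=4: 4, a=5: 4, a=6: 4, a=7: 4; total 32.

32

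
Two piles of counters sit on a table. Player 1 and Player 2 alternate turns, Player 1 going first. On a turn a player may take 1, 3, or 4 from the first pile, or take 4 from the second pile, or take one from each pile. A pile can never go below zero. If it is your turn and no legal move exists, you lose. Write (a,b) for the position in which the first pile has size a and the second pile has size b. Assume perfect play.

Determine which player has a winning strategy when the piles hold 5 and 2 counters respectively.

Build the W/L table. Terminal = L. A non-terminal position is W if it has a move to some L; otherwise it is L.
No move ever increases a pile, so every position that can arise here has a ≤ 5 and b ≤ 2; it is enough to label the cells with 0 ≤ a ≤ 5 and 0 ≤ b ≤ 2.
Every move lowers a or b (never raises either), so fill the grid row by row in increasing a, and left to right within a row: each cell's successors are then already labelled.
      b=0  b=1  b=2
a=0:    L    L    L
a=1:    W    W    W
a=2:    L    L    L
a=3:    W    W    W
a=4:    W    W    W
a=5:    W    W    W
Cells with no legal move (terminal, hence L): (0,0), (0,1), (0,2).
The remaining L cells, each justified by listing all of its moves:
(2,0): L (sole option (1,0)(W) is W)
(2,1): L (options (1,1)(W), (1,0)(W) are all W)
(2,2): L (options (1,2)(W), (1,1)(W) are all W)
Every other cell has at least one move into one of the L cells above, so it is W.
From (5,2) Player 1 can move to (2,2), reaching an L position.

Player 1 wins.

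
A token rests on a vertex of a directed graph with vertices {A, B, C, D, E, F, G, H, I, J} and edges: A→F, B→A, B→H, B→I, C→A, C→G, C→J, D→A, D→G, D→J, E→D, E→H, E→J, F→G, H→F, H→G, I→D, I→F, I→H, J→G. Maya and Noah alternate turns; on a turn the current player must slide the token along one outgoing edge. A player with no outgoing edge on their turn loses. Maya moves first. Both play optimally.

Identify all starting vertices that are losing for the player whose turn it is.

Label each position W (a win for the player to move) or L (a loss). A position with no legal move is L; any other position is W exactly when some move reaches an L, and L when every move reaches a W.
Every edge goes from a vertex to one that appears earlier in the order G, J, F, A, H, D, I, C, B, E, so processing vertices in that order labels each vertex after all of its successors.
G: no outgoing edge → L
J: W (go to G, an L position)
F: W (go to G, an L position)
A: L (sole option F(W) is W)
H: W (go to G, an L position)
D: W (go to A, an L position)
I: L (options D(W), H(W), F(W) are all W)
C: W (go to A, an L position)
B: W (go to I, an L position)
E: L (options D(W), H(W), J(W) are all W)
Reading off the rows marked L gives the requested list; there are 4 such vertices.

A, E, G, I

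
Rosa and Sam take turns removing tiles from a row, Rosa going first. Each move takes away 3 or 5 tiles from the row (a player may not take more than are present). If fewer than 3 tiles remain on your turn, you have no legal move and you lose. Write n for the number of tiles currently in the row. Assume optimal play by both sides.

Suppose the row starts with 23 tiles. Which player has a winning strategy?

Use the standard recursion: the mover loses at a terminal position; elsewhere, the mover wins exactly when some move hands the opponent an L position.
n=0: no move → L
n=1: no move → L
n=2: no move → L
n=3: W (go to 0, an L position)
n=4: W (go to 1, an L position)
n=5: W (go to 2, an L position)
n=6: W (go to 1, an L position)
n=7: W (go to 2, an L position)
n=8: L (options 5(W), 3(W) are all W)
n=9: L (options 6(W), 4(W) are all W)
n=10: L (options 7(W), 5(W) are all W)
n=11: W (go to 8, an L position)
n=12: W (go to 9, an L position)
n=13: W (go to 10, an L position)
n=14: W (go to 9, an L position)
n=15: W (go to 10, an L position)
n=16: L (options 13(W), 11(W) are all W)
n=17: L (options 14(W), 12(W) are all W)
n=18: L (options 15(W), 13(W) are all W)
n=19: W (go to 16, an L position)
n=20: W (go to 17, an L position)
n=21: W (go to 18, an L position)
n=22: W (go to 17, an L position)
n=23: W (go to 18, an L position)
From 23 Rosa can remove 5, leaving 18, reaching an L position.

Rosa wins.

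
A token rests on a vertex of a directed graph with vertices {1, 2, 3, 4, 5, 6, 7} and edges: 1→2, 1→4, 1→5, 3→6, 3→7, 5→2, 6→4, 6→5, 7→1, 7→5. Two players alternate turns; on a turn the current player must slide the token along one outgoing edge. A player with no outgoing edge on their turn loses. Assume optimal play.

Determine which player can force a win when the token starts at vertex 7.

The second player wins.

Use the standard recursion: the mover loses at a terminal position; elsewhere, the mover wins exactly when some move hands the opponent an L position.
Every edge goes from a vertex to one that appears earlier in the order 4, 2, 5, 1, 7, 6, 3, so processing vertices in that order labels each vertex after all of its successors.
4: no outgoing edge → L
2: no outgoing edge → L
5: W (go to 2, an L position)
1: W (go to 2, an L position)
7: L (options 1(W), 5(W) are all W)
6: W (go to 4, an L position)
3: W (go to 7, an L position)
The starting position 7 is L: whatever the player to move does, the opponent receives a W position.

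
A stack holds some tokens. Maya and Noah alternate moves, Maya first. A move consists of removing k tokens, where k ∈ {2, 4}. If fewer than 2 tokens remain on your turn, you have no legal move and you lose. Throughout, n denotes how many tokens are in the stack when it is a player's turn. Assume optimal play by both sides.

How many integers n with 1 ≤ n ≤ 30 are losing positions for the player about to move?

10

Label each position W (a win for the player to move) or L (a loss). A position with no legal move is L; any other position is W exactly when some move reaches an L, and L when every move reaches a W.
n=0: no move → L
n=1: no move → L
n=2: W (go to 0, an L position)
n=3: W (go to 1, an L position)
n=4: W (go to 0, an L position)
n=5: W (go to 1, an L position)
n=6: L (options 4(W), 2(W) are all W)
n=7: L (options 5(W), 3(W) are all W)
n=8: W (go to 6, an L position)
n=9: W (go to 7, an L position)
n=10: W (go to 6, an L position)
n=11: W (go to 7, an L position)
n=12: L (options 10(W), 8(W) are all W)
n=13: L (options 11(W), 9(W) are all W)
n=14: W (go to 12, an L position)
n=15: W (go to 13, an L position)
n=16: W (go to 12, an L position)
n=17: W (go to 13, an L position)
n=18: L (options 16(W), 14(W) are all W)
n=19: L (options 17(W), 15(W) are all W)
n=20: W (go to 18, an L position)
n=21: W (go to 19, an L position)
n=22: W (go to 18, an L position)
n=23: W (go to 19, an L position)
n=24: L (options 22(W), 20(W) are all W)
n=25: L (options 23(W), 21(W) are all W)
n=26: W (go to 24, an L position)
n=27: W (go to 25, an L position)
n=28: W (go to 24, an L position)
n=29: W (go to 25, an L position)
n=30: L (options 28(W), 26(W) are all W)
L entries with 1 ≤ n ≤ 30 (n=0 is outside the asked range and is not counted): n = 1, 6, 7, 12, 13, 18, 19, 24, 25, 30; that makes 10.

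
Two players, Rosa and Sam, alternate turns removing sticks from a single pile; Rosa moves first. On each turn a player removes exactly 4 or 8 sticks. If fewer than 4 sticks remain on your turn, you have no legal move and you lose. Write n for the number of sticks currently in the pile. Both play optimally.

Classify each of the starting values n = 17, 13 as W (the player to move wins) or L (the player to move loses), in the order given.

17: W, 13: L

Work bottom-up. With no move the player to move loses. Otherwise the position is W if at least one move leads to an L position for the opponent, and L if every move leads to a W.
n=0: no move → L
n=1: no move → L
n=2: no move → L
n=3: no move → L
n=4: can move to 0, which is L ⇒ W
n=5: can move to 1, which is L ⇒ W
n=6: can move to 2, which is L ⇒ W
n=7: can move to 3, which is L ⇒ W
n=8: can move to 0, which is L ⇒ W
n=9: can move to 1, which is L ⇒ W
n=10: can move to 2, which is L ⇒ W
n=11: can move to 3, which is L ⇒ W
n=12: moves to 8(W), 4(W); every one is W ⇒ L
n=13: moves to 9(W), 5(W); every one is W ⇒ L
n=14: moves to 10(W), 6(W); every one is W ⇒ L
n=15: moves to 11(W), 7(W); every one is W ⇒ L
n=16: can move to 12, which is L ⇒ W
n=17: can move to 13, which is L ⇒ W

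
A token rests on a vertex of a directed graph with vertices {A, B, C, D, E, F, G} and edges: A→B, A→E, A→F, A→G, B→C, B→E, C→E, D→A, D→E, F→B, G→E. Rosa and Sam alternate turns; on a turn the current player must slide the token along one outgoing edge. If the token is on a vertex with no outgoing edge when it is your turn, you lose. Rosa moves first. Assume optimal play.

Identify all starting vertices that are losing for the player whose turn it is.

Work bottom-up. With no move the player to move loses. Otherwise the position is W if at least one move leads to an L position for the opponent, and L if every move leads to a W.
Every edge goes from a vertex to one that appears earlier in the order E, C, B, F, G, A, D, so processing vertices in that order labels each vertex after all of its successors.
E: no outgoing edge → L
C: reaches L-position E → W
B: reaches L-position E → W
F: only reaches B(W), which is W → L
G: reaches L-position E → W
A: reaches L-position F → W
D: reaches L-position E → W
The losing starting vertices are exactly the entries labelled L in this table (2 of them).

E, F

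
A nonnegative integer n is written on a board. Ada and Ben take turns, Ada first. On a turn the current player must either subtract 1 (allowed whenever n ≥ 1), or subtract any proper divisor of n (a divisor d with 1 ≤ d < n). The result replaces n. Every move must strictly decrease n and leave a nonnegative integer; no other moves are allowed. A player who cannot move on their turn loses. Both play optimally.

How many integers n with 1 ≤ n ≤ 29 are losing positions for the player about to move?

14

Build the W/L table. Terminal = L. A non-terminal position is W if it has a move to some L; otherwise it is L.
n=0: no move → L
n=1: →0(L), so W
n=2: →1(W) only, which is W, so L
n=3: →2(L), so W
n=4: →2(L), so W
n=5: →4(W) only, which is W, so L
n=6: →5(L), so W
n=7: →6(W) only, which is W, so L
n=8: →7(L), so W
n=9: →6(W), 8(W) — all W, so L
n=10: →5(L), so W
n=11: →10(W) only, which is W, so L
n=12: →9(L), so W
n=13: →12(W) only, which is W, so L
n=14: →7(L), so W
n=15: →10(W), 12(W), 14(W) — all W, so L
n=16: →15(L), so W
n=17: →16(W) only, which is W, so L
n=18: →9(L), so W
n=19: →18(W) only, which is W, so L
n=20: →15(L), so W
n=21: →14(W), 18(W), 20(W) — all W, so L
n=22: →11(L), so W
n=23: →22(W) only, which is W, so L
n=24: →21(L), so W
n=25: →20(W), 24(W) — all W, so L
n=26: →13(L), so W
n=27: →18(W), 24(W), 26(W) — all W, so L
n=28: →21(L), so W
n=29: →28(W) only, which is W, so L
L entries with 1 ≤ n ≤ 29 (n=0 is outside the asked range and is not counted): n = 2, 5, 7, 9, 11, 13, 15, 17, 19, 21, 23, 25, 27, 29; that makes 14.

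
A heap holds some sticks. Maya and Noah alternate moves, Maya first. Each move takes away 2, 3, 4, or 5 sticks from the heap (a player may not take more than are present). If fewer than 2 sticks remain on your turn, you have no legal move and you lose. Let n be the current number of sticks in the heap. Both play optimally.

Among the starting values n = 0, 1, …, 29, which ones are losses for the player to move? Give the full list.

0, 1, 7, 8, 14, 15, 21, 22, 28, 29

Classify positions by backward induction: terminal positions (no move available) are L. From any other position, the mover wins iff some move reaches an L.
n=0: no move → L
n=1: no move → L
n=2: →0(L), so W
n=3: →1(L), so W
n=4: →1(L), so W
n=5: →1(L), so W
n=6: →1(L), so W
n=7: →5(W), 4(W), 3(W), 2(W) — all W, so L
n=8: →6(W), 5(W), 4(W), 3(W) — all W, so L
n=9: →7(L), so W
n=10: →8(L), so W
n=11: →8(L), so W
n=12: →8(L), so W
n=13: →8(L), so W
n=14: →12(W), 11(W), 10(W), 9(W) — all W, so L
n=15: →13(W), 12(W), 11(W), 10(W) — all W, so L
n=16: →14(L), so W
n=17: →15(L), so W
n=18: →15(L), so W
n=19: →15(L), so W
n=20: →15(L), so W
n=21: →19(W), 18(W), 17(W), 16(W) — all W, so L
n=22: →20(W), 19(W), 18(W), 17(W) — all W, so L
n=23: →21(L), so W
n=24: →22(L), so W
n=25: →22(L), so W
n=26: →22(L), so W
n=27: →22(L), so W
n=28: →26(W), 25(W), 24(W), 23(W) — all W, so L
n=29: →27(W), 26(W), 25(W), 24(W) — all W, so L
The losing starting values of n are exactly the entries labelled L in this table (10 of them).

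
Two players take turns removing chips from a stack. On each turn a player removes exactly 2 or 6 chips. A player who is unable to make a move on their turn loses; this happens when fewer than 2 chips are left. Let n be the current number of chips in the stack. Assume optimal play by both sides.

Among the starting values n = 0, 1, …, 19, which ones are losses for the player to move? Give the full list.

0, 1, 4, 5, 8, 9, 12, 13, 16, 17

Work bottom-up. With no move the player to move loses. Otherwise the position is W if at least one move leads to an L position for the opponent, and L if every move leads to a W.
n=0: no move → L
n=1: no move → L
n=2: →0(L), so W
n=3: →1(L), so W
n=4: →2(W) only, which is W, so L
n=5: →3(W) only, which is W, so L
n=6: →4(L), so W
n=7: →5(L), so W
n=8: →6(W), 2(W) — all W, so L
n=9: →7(W), 3(W) — all W, so L
n=10: →8(L), so W
n=11: →9(L), so W
n=12: →10(W), 6(W) — all W, so L
n=13: →11(W), 7(W) — all W, so L
n=14: →12(L), so W
n=15: →13(L), so W
n=16: →14(W), 10(W) — all W, so L
n=17: →15(W), 11(W) — all W, so L
n=18: →16(L), so W
n=19: →17(L), so W
The losing starting values of n are exactly the entries labelled L in this table (10 of them).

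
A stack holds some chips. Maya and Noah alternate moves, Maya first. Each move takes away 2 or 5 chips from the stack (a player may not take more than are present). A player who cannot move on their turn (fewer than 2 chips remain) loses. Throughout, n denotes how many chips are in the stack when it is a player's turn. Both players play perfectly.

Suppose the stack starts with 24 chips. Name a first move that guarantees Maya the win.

Remove 2, leaving 22.

Compute win/loss labels from the base case upward. A position with no move is L. Any other position is W if it can reach an L in one move, else L.
n=0: no move → L
n=1: no move → L
n=2: reaches L-position 0 → W
n=3: reaches L-position 1 → W
n=4: only reaches 2(W), which is W → L
n=5: reaches L-position 0 → W
n=6: reaches L-position 4 → W
n=7: only reaches 5(W), 2(W), all W → L
n=8: only reaches 6(W), 3(W), all W → L
n=9: reaches L-position 7 → W
n=10: reaches L-position 8 → W
n=11: only reaches 9(W), 6(W), all W → L
n=12: reaches L-position 7 → W
n=13: reaches L-position 11 → W
n=14: only reaches 12(W), 9(W), all W → L
n=15: only reaches 13(W), 10(W), all W → L
n=16: reaches L-position 14 → W
n=17: reaches L-position 15 → W
n=18: only reaches 16(W), 13(W), all W → L
n=19: reaches L-position 14 → W
n=20: reaches L-position 18 → W
n=21: only reaches 19(W), 16(W), all W → L
n=22: only reaches 20(W), 17(W), all W → L
n=23: reaches L-position 21 → W
n=24: reaches L-position 22 → W
From 24, the L positions reachable in one move are: 22.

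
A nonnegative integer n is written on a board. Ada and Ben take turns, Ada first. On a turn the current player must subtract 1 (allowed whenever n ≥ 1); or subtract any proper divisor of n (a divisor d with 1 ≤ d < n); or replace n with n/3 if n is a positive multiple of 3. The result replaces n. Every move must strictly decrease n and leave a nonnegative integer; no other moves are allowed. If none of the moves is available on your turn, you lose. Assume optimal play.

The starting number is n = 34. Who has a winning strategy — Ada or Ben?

Classify positions by backward induction: terminal positions (no move available) are L. From any other position, the mover wins iff some move reaches an L.
n=0: no move → L
n=1: reaches L-position 0 → W
n=2: only reaches 1(W), which is W → L
n=3: reaches L-position 2 → W
n=4: reaches L-position 2 → W
n=5: only reaches 4(W), which is W → L
n=6: reaches L-position 2 → W
n=7: only reaches 6(W), which is W → L
n=8: reaches L-position 7 → W
n=9: only reaches 3(W), 6(W), 8(W), all W → L
n=10: reaches L-position 5 → W
n=11: only reaches 10(W), which is W → L
n=12: reaches L-position 9 → W
n=13: only reaches 12(W), which is W → L
n=14: reaches L-position 7 → W
n=15: reaches L-position 5 → W
n=16: only reaches 8(W), 12(W), 14(W), 15(W), all W → L
n=17: reaches L-position 16 → W
n=18: reaches L-position 9 → W
n=19: only reaches 18(W), which is W → L
n=20: reaches L-position 16 → W
n=21: reaches L-position 7 → W
n=22: reaches L-position 11 → W
n=23: only reaches 22(W), which is W → L
n=24: reaches L-position 16 → W
n=25: only reaches 20(W), 24(W), all W → L
n=26: reaches L-position 13 → W
n=27: reaches L-position 9 → W
n=28: only reaches 14(W), 21(W), 24(W), 26(W), 27(W), all W → L
n=29: reaches L-position 28 → W
n=30: reaches L-position 25 → W
n=31: only reaches 30(W), which is W → L
n=32: reaches L-position 16 → W
n=33: reaches L-position 11 → W
n=34: only reaches 17(W), 32(W), 33(W), all W → L
The starting position 34 is L: whatever Ada does, the opponent receives a W position.

Ben wins.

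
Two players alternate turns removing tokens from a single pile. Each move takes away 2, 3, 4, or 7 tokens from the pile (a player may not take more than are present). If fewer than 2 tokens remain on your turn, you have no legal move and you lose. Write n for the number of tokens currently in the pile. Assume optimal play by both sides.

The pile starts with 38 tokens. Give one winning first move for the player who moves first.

Classify positions by backward induction: terminal positions (no move available) are L. From any other position, the mover wins iff some move reaches an L.
n=0: no move → L
n=1: no move → L
n=2: reaches L-position 0 → W
n=3: reaches L-position 1 → W
n=4: reaches L-position 1 → W
n=5: reaches L-position 1 → W
n=6: only reaches 4(W), 3(W), 2(W), all W → L
n=7: reaches L-position 0 → W
n=8: reaches L-position 6 → W
n=9: reaches L-position 6 → W
n=10: reaches L-position 6 → W
n=11: only reaches 9(W), 8(W), 7(W), 4(W), all W → L
n=12: only reaches 10(W), 9(W), 8(W), 5(W), all W → L
n=13: reaches L-position 11 → W
n=14: reaches L-position 12 → W
n=15: reaches L-position 12 → W
n=16: reaches L-position 12 → W
n=17: only reaches 15(W), 14(W), 13(W), 10(W), all W → L
n=18: reaches L-position 11 → W
n=19: reaches L-position 17 → W
n=20: reaches L-position 17 → W
n=21: reaches L-position 17 → W
n=22: only reaches 20(W), 19(W), 18(W), 15(W), all W → L
n=23: only reaches 21(W), 20(W), 19(W), 16(W), all W → L
n=24: reaches L-position 22 → W
n=25: reaches L-position 23 → W
n=26: reaches L-position 23 → W
n=27: reaches L-position 23 → W
n=28: only reaches 26(W), 25(W), 24(W), 21(W), all W → L
n=29: reaches L-position 22 → W
n=30: reaches L-position 28 → W
n=31: reaches L-position 28 → W
n=32: reaches L-position 28 → W
n=33: only reaches 31(W), 30(W), 29(W), 26(W), all W → L
n=34: only reaches 32(W), 31(W), 30(W), 27(W), all W → L
n=35: reaches L-position 33 → W
n=36: reaches L-position 34 → W
n=37: reaches L-position 34 → W
n=38: reaches L-position 34 → W
From 38, the L positions reachable in one move are: 34.

Remove 4, leaving 34.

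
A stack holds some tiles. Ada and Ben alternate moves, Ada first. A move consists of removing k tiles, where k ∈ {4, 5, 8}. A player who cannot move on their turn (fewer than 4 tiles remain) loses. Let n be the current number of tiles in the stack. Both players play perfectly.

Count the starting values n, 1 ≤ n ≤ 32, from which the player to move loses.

11

Label each position W (a win for the player to move) or L (a loss). A position with no legal move is L; any other position is W exactly when some move reaches an L, and L when every move reaches a W.
n=0: no move → L
n=1: no move → L
n=2: no move → L
n=3: no move → L
n=4: W (go to 0, an L position)
n=5: W (go to 1, an L position)
n=6: W (go to 2, an L position)
n=7: W (go to 3, an L position)
n=8: W (go to 3, an L position)
n=9: W (go to 1, an L position)
n=10: W (go to 2, an L position)
n=11: W (go to 3, an L position)
n=12: L (options 8(W), 7(W), 4(W) are all W)
n=13: L (options 9(W), 8(W), 5(W) are all W)
n=14: L (options 10(W), 9(W), 6(W) are all W)
n=15: L (options 11(W), 10(W), 7(W) are all W)
n=16: W (go to 12, an L position)
n=17: W (go to 13, an L position)
n=18: W (go to 14, an L position)
n=19: W (go to 15, an L position)
n=20: W (go to 15, an L position)
n=21: W (go to 13, an L position)
n=22: W (go to 14, an L position)
n=23: W (go to 15, an L position)
n=24: L (options 20(W), 19(W), 16(W) are all W)
n=25: L (options 21(W), 20(W), 17(W) are all W)
n=26: L (options 22(W), 21(W), 18(W) are all W)
n=27: L (options 23(W), 22(W), 19(W) are all W)
n=28: W (go to 24, an L position)
n=29: W (go to 25, an L position)
n=30: W (go to 26, an L position)
n=31: W (go to 27, an L position)
n=32: W (go to 27, an L position)
L entries with 1 ≤ n ≤ 32 (n=0 is outside the asked range and is not counted): n = 1, 2, 3, 12, 13, 14, 15, 24, 25, 26, 27; that makes 11.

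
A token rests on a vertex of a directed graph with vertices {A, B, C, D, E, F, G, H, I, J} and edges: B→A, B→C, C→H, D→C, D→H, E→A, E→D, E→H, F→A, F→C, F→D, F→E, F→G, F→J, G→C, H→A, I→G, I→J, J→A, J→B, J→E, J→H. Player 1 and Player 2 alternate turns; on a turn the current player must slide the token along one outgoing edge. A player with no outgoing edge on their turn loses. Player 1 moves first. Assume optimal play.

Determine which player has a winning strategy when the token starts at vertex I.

Player 2 wins.

Label each position W (a win for the player to move) or L (a loss). A position with no legal move is L; any other position is W exactly when some move reaches an L, and L when every move reaches a W.
Every edge goes from a vertex to one that appears earlier in the order A, H, C, D, E, B, G, J, I, F, so processing vertices in that order labels each vertex after all of its successors.
A: no outgoing edge → L
H: W (go to A, an L position)
C: L (sole option H(W) is W)
D: W (go to C, an L position)
E: W (go to A, an L position)
B: W (go to C, an L position)
G: W (go to C, an L position)
J: W (go to A, an L position)
I: L (options J(W), G(W) are all W)
F: W (go to C, an L position)
Every move from I reaches a W position, so the mover loses.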